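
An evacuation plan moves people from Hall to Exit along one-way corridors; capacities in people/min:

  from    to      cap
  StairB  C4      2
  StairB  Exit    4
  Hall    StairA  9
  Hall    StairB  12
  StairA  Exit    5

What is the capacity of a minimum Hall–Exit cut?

9

Augment Hall→StairA→Exit: bottleneck 5, flow now 5.
Augment Hall→StairB→Exit: bottleneck 4, flow now 9.
No augmenting path remains; maximum flow = 9.
By max-flow min-cut, the minimum cut capacity equals the max flow.
In the residual graph, reachable from Hall: {Hall, StairA, StairB, C4}.
Min-cut edges: StairA→Exit (5), StairB→Exit (4); capacity 5 + 4 = 9.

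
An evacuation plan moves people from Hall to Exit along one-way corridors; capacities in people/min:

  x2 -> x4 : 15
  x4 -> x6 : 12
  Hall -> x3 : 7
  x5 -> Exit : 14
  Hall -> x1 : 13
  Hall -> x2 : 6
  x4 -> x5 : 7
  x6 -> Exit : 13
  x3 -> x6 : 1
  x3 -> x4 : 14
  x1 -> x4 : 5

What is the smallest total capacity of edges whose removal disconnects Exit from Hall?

Augment Hall→x3→x6→Exit: bottleneck 1, flow now 1.
Augment Hall→x1→x4→x5→Exit: bottleneck 5, flow now 6.
Augment Hall→x2→x4→x5→Exit: bottleneck 2, flow now 8.
Augment Hall→x2→x4→x6→Exit: bottleneck 4, flow now 12.
Augment Hall→x3→x4→x6→Exit: bottleneck 6, flow now 18.
No augmenting path remains; maximum flow = 18.
By max-flow min-cut, the minimum cut capacity equals the max flow.
In the residual graph, reachable from Hall: {Hall, x1}.
Min-cut edges: Hall→x2 (6), Hall→x3 (7), x1→x4 (5); capacity 6 + 7 + 5 = 18.

18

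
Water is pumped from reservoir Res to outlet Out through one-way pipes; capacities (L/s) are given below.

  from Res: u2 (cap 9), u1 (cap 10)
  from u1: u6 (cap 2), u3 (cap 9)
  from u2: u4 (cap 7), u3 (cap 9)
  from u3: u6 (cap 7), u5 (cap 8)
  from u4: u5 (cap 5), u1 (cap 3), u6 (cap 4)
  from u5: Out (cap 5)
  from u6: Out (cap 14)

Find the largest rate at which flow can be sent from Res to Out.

Augment Res→u1→u6→Out: bottleneck 2, flow now 2.
Augment Res→u1→u3→u5→Out: bottleneck 5, flow now 7.
Augment Res→u1→u3→u6→Out: bottleneck 3, flow now 10.
Augment Res→u2→u3→u6→Out: bottleneck 4, flow now 14.
Augment Res→u2→u4→u6→Out: bottleneck 4, flow now 18.
No augmenting path remains; maximum flow = 18.
In the residual graph, reachable from Res: {Res, u1, u2, u3, u4, u5}.
Min-cut edges: u1→u6 (2), u3→u6 (7), u4→u6 (4), u5→Out (5); capacity 2 + 7 + 4 + 5 = 18.
This cut is saturated, so no flow can exceed 18.

18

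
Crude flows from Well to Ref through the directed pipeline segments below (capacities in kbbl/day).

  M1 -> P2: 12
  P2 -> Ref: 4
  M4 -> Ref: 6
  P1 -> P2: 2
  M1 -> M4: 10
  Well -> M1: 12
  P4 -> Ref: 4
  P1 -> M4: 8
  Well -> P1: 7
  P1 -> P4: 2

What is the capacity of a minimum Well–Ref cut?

12

Augment Well→P1→M4→Ref: bottleneck 6, flow now 6.
Augment Well→P1→P2→Ref: bottleneck 1, flow now 7.
Augment Well→M1→P2→Ref: bottleneck 3, flow now 10.
Augment Well→M1→M4→P1→P4→Ref: bottleneck 2, flow now 12. (uses reverse residual edge)
No augmenting path remains; maximum flow = 12.
By max-flow min-cut, the minimum cut capacity equals the max flow.
In the residual graph, reachable from Well: {Well, P1, M1, M4, P2}.
Min-cut edges: P1→P4 (2), M4→Ref (6), P2→Ref (4); capacity 2 + 6 + 4 = 12.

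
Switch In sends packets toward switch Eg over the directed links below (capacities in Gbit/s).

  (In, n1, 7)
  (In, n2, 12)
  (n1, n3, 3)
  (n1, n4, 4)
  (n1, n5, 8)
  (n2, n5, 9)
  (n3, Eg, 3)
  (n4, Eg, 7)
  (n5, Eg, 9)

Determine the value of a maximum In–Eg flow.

16

Augment In→n1→n3→Eg: bottleneck 3, flow now 3.
Augment In→n1→n4→Eg: bottleneck 4, flow now 7.
Augment In→n2→n5→Eg: bottleneck 9, flow now 16.
No augmenting path remains; maximum flow = 16.
In the residual graph, reachable from In: {In, n2}.
Min-cut edges: In→n1 (7), n2→n5 (9); capacity 7 + 9 = 16.
This cut is saturated, so no flow can exceed 16.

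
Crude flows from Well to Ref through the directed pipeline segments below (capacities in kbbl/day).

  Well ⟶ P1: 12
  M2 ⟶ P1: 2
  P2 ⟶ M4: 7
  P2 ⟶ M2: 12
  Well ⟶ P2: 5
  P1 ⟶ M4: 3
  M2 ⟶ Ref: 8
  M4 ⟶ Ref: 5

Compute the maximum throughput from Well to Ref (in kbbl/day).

8

Augment Well→P1→M4→Ref: bottleneck 3, flow now 3.
Augment Well→P2→M2→Ref: bottleneck 5, flow now 8.
No augmenting path remains; maximum flow = 8.
In the residual graph, reachable from Well: {Well, P1}.
Min-cut edges: Well→P2 (5), P1→M4 (3); capacity 5 + 3 = 8.
This cut is saturated, so no flow can exceed 8.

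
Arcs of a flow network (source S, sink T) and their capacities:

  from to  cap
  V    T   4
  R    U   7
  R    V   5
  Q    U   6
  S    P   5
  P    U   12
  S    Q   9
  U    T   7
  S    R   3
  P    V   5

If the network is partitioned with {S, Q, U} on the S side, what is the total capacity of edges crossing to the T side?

15

Edges leaving {S, Q, U}: S→P (5), S→R (3), U→T (7).
Cut capacity = 5 + 3 + 7 = 15.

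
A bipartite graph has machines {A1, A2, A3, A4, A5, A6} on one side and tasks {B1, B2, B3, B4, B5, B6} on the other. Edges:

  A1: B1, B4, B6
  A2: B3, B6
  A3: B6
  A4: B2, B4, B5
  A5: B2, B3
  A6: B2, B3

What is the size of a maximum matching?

Unit-capacity flow: source→left, listed edges, right→sink; max matching = max flow.
Augmenting path A1→B1 (+1); matched 1.
Augmenting path A2→B3 (+1); matched 2.
Augmenting path A3→B6 (+1); matched 3.
Augmenting path A4→B2 (+1); matched 4.
Augmenting path A5→B2→A4→B4 (+1); matched 5.
No augmenting path remains; maximum matching = 5.
König certificate: {A1, A4, B2, B3, B6} is a vertex cover of size 5 (every listed pair touches it), so no matching can be larger.

5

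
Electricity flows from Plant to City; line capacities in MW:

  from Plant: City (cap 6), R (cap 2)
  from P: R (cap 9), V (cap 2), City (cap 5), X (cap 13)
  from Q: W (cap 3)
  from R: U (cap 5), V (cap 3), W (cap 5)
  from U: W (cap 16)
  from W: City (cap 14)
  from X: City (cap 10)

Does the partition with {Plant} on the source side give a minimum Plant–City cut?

Given cut capacity: 2 + 6 = 8.
Augment Plant→City: bottleneck 6, flow now 6.
Augment Plant→R→W→City: bottleneck 2, flow now 8.
No augmenting path remains; maximum flow = 8.
Cut capacity 8 equals the max flow, so it is a minimum cut.

Yes — it is a minimum cut (capacity 8).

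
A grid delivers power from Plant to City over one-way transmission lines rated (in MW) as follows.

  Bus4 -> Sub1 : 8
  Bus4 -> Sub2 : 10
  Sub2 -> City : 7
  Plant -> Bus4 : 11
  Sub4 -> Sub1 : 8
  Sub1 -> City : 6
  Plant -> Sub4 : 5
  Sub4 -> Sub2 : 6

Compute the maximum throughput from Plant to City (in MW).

13

Augment Plant→Bus4→Sub1→City: bottleneck 6, flow now 6.
Augment Plant→Bus4→Sub2→City: bottleneck 5, flow now 11.
Augment Plant→Sub4→Sub2→City: bottleneck 2, flow now 13.
No augmenting path remains; maximum flow = 13.
In the residual graph, reachable from Plant: {Plant, Bus4, Sub4, Sub1, Sub2}.
Min-cut edges: Sub1→City (6), Sub2→City (7); capacity 6 + 7 = 13.
This cut is saturated, so no flow can exceed 13.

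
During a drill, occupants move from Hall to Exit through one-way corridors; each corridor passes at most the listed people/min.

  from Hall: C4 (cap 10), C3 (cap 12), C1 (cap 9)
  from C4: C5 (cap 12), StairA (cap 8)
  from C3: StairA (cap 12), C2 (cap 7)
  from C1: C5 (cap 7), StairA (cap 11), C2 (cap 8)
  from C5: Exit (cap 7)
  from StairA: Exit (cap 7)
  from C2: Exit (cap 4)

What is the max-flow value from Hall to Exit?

Augment Hall→C4→C5→Exit: bottleneck 7, flow now 7.
Augment Hall→C4→StairA→Exit: bottleneck 3, flow now 10.
Augment Hall→C3→StairA→Exit: bottleneck 4, flow now 14.
Augment Hall→C3→C2→Exit: bottleneck 4, flow now 18.
No augmenting path remains; maximum flow = 18.
In the residual graph, reachable from Hall: {Hall, C4, C3, C1, C5, StairA, C2}.
Min-cut edges: C5→Exit (7), StairA→Exit (7), C2→Exit (4); capacity 7 + 7 + 4 = 18.
This cut is saturated, so no flow can exceed 18.

18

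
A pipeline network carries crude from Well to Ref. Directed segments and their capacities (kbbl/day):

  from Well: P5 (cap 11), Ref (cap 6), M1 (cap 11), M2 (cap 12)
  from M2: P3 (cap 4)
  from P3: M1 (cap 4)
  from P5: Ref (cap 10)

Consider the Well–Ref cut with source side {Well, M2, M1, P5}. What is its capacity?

20

Edges leaving {Well, M2, M1, P5}: Well→Ref (6), M2→P3 (4), P5→Ref (10).
Cut capacity = 6 + 4 + 10 = 20.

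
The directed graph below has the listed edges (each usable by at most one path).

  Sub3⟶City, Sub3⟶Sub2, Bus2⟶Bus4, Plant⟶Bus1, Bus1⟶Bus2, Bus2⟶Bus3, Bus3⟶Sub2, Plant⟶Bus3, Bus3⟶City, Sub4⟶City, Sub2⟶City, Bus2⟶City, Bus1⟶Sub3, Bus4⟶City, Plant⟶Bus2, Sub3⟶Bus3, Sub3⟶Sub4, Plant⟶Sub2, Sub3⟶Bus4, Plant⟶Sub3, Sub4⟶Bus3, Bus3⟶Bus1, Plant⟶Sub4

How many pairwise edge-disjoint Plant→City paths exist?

6

Assign every edge capacity 1; by Menger, the answer equals the max flow.
Path Plant→Sub3→City (+1); total 1.
Path Plant→Bus2→City (+1); total 2.
Path Plant→Sub4→City (+1); total 3.
Path Plant→Bus3→City (+1); total 4.
Path Plant→Sub2→City (+1); total 5.
Path Plant→Bus1→Sub3→Bus4→City (+1); total 6.
No residual Plant→City path; max flow = 6.
Certifying cut of size 6: {Plant→Bus1, Plant→Bus2, Plant→Bus3, Plant→Sub2, Plant→Sub3, Plant→Sub4}.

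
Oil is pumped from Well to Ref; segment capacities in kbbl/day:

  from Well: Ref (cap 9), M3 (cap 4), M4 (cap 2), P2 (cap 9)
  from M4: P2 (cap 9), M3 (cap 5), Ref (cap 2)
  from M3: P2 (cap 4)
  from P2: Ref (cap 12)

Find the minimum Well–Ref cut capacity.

Augment Well→Ref: bottleneck 9, flow now 9.
Augment Well→M4→Ref: bottleneck 2, flow now 11.
Augment Well→P2→Ref: bottleneck 9, flow now 20.
Augment Well→M3→P2→Ref: bottleneck 3, flow now 23.
No augmenting path remains; maximum flow = 23.
By max-flow min-cut, the minimum cut capacity equals the max flow.
In the residual graph, reachable from Well: {Well, M3, P2}.
Min-cut edges: Well→M4 (2), Well→Ref (9), P2→Ref (12); capacity 2 + 9 + 12 = 23.

23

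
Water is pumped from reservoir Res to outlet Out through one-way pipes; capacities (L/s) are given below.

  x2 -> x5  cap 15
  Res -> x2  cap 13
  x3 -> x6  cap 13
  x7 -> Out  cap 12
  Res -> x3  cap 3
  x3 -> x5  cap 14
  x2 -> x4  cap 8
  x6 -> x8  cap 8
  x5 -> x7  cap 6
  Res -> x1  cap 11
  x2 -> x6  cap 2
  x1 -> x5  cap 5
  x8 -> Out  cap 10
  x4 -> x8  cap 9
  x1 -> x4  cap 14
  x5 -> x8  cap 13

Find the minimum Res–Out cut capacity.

16

Augment Res→x1→x4→x8→Out: bottleneck 9, flow now 9.
Augment Res→x1→x5→x7→Out: bottleneck 2, flow now 11.
Augment Res→x2→x5→x7→Out: bottleneck 4, flow now 15.
Augment Res→x2→x5→x8→Out: bottleneck 1, flow now 16.
No augmenting path remains; maximum flow = 16.
By max-flow min-cut, the minimum cut capacity equals the max flow.
In the residual graph, reachable from Res: {Res, x1, x2, x3, x4, x5, x6, x8}.
Min-cut edges: x5→x7 (6), x8→Out (10); capacity 6 + 10 = 16.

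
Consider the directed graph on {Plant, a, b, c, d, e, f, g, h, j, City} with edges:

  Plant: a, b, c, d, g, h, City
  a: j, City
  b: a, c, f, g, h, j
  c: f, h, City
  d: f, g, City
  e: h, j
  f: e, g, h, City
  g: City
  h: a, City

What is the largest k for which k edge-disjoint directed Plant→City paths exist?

Assign every edge capacity 1; by Menger, the answer equals the max flow.
Path Plant→City (+1); total 1.
Path Plant→a→City (+1); total 2.
Path Plant→c→City (+1); total 3.
Path Plant→d→City (+1); total 4.
Path Plant→g→City (+1); total 5.
Path Plant→h→City (+1); total 6.
Path Plant→b→f→City (+1); total 7.
No residual Plant→City path; max flow = 7.
Certifying cut of size 7: {Plant→City, Plant→a, Plant→b, Plant→c, Plant→d, Plant→g, Plant→h}.

7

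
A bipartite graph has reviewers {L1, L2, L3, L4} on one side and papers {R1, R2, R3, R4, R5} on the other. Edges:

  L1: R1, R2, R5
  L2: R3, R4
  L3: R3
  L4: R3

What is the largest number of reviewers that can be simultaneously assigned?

3

Unit-capacity flow: source→left, listed edges, right→sink; max matching = max flow.
Augmenting path L1→R1 (+1); matched 1.
Augmenting path L2→R3 (+1); matched 2.
Augmenting path L3→R3→L2→R4 (+1); matched 3.
No augmenting path remains; maximum matching = 3.
König certificate: {L1, L2, R3} is a vertex cover of size 3 (every listed pair touches it), so no matching can be larger.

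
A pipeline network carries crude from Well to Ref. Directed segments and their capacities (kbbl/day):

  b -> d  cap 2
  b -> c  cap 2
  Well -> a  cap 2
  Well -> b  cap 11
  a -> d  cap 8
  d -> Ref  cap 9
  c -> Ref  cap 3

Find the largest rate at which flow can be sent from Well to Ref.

6

Augment Well→a→d→Ref: bottleneck 2, flow now 2.
Augment Well→b→c→Ref: bottleneck 2, flow now 4.
Augment Well→b→d→Ref: bottleneck 2, flow now 6.
No augmenting path remains; maximum flow = 6.
In the residual graph, reachable from Well: {Well, b}.
Min-cut edges: Well→a (2), b→c (2), b→d (2); capacity 2 + 2 + 2 = 6.
This cut is saturated, so no flow can exceed 6.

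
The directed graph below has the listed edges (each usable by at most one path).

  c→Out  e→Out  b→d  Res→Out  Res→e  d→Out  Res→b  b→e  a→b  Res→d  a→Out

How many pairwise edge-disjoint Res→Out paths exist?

3

Assign every edge capacity 1; by Menger, the answer equals the max flow.
Path Res→Out (+1); total 1.
Path Res→d→Out (+1); total 2.
Path Res→e→Out (+1); total 3.
No residual Res→Out path; max flow = 3.
Certifying cut of size 3: {Res→Out, d→Out, e→Out}.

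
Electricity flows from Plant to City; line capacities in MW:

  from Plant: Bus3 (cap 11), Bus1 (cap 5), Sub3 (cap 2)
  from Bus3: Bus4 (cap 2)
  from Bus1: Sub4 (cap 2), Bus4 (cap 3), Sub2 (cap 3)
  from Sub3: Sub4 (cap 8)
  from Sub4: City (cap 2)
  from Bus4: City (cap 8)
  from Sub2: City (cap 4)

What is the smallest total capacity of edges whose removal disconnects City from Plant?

Augment Plant→Bus3→Bus4→City: bottleneck 2, flow now 2.
Augment Plant→Bus1→Sub4→City: bottleneck 2, flow now 4.
Augment Plant→Bus1→Bus4→City: bottleneck 3, flow now 7.
Augment Plant→Sub3→Sub4→Bus1→Sub2→City: bottleneck 2, flow now 9. (uses reverse residual edge)
No augmenting path remains; maximum flow = 9.
By max-flow min-cut, the minimum cut capacity equals the max flow.
In the residual graph, reachable from Plant: {Plant, Bus3}.
Min-cut edges: Plant→Bus1 (5), Plant→Sub3 (2), Bus3→Bus4 (2); capacity 5 + 2 + 2 = 9.

9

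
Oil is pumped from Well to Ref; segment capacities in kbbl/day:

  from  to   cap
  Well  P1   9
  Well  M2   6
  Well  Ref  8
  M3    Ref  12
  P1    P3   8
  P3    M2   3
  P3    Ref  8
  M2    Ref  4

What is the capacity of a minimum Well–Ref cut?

20

Augment Well→Ref: bottleneck 8, flow now 8.
Augment Well→M2→Ref: bottleneck 4, flow now 12.
Augment Well→P1→P3→Ref: bottleneck 8, flow now 20.
No augmenting path remains; maximum flow = 20.
By max-flow min-cut, the minimum cut capacity equals the max flow.
In the residual graph, reachable from Well: {Well, P1, M2}.
Min-cut edges: Well→Ref (8), P1→P3 (8), M2→Ref (4); capacity 8 + 8 + 4 = 20.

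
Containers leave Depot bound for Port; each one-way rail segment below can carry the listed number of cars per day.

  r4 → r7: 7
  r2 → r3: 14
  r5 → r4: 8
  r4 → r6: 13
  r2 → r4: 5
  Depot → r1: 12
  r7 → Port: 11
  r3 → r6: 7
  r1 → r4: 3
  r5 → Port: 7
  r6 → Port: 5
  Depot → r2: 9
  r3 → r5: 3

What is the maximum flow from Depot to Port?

Augment Depot→r1→r4→r6→Port: bottleneck 3, flow now 3.
Augment Depot→r2→r3→r5→Port: bottleneck 3, flow now 6.
Augment Depot→r2→r3→r6→Port: bottleneck 2, flow now 8.
Augment Depot→r2→r4→r7→Port: bottleneck 4, flow now 12.
No augmenting path remains; maximum flow = 12.
In the residual graph, reachable from Depot: {Depot, r1}.
Min-cut edges: Depot→r2 (9), r1→r4 (3); capacity 9 + 3 = 12.
This cut is saturated, so no flow can exceed 12.

12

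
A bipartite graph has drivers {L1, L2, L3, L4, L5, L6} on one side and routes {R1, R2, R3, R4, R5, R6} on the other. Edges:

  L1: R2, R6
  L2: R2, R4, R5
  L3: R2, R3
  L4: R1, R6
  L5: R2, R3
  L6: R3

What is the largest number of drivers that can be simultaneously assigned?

Unit-capacity flow: source→left, listed edges, right→sink; max matching = max flow.
Augmenting path L1→R2 (+1); matched 1.
Augmenting path L2→R4 (+1); matched 2.
Augmenting path L3→R3 (+1); matched 3.
Augmenting path L4→R1 (+1); matched 4.
Augmenting path L5→R2→L1→R6 (+1); matched 5.
No augmenting path remains; maximum matching = 5.
König certificate: {L1, L2, L4, R2, R3} is a vertex cover of size 5 (every listed pair touches it), so no matching can be larger.

5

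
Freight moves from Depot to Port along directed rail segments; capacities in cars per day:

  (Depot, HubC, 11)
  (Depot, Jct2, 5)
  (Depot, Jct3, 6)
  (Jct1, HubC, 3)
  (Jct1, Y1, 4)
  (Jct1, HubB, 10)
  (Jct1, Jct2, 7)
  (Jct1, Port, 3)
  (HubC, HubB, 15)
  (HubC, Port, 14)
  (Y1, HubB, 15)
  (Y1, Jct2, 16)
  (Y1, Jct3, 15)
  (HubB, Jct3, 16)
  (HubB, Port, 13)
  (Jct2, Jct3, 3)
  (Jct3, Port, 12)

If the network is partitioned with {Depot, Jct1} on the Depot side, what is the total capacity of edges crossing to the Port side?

49

Edges leaving {Depot, Jct1}: Depot→HubC (11), Depot→Jct2 (5), Depot→Jct3 (6), Jct1→HubC (3), Jct1→Y1 (4), Jct1→HubB (10), Jct1→Jct2 (7), Jct1→Port (3).
Cut capacity = 11 + 5 + 6 + 3 + 4 + 10 + 7 + 3 = 49.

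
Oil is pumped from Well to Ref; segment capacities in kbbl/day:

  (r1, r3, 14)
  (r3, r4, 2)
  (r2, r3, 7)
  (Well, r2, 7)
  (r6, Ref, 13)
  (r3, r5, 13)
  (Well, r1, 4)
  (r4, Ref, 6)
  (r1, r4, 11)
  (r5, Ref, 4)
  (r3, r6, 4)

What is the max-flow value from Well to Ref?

11

Augment Well→r1→r4→Ref: bottleneck 4, flow now 4.
Augment Well→r2→r3→r4→Ref: bottleneck 2, flow now 6.
Augment Well→r2→r3→r5→Ref: bottleneck 4, flow now 10.
Augment Well→r2→r3→r6→Ref: bottleneck 1, flow now 11.
No augmenting path remains; maximum flow = 11.
In the residual graph, reachable from Well: {Well}.
Min-cut edges: Well→r1 (4), Well→r2 (7); capacity 4 + 7 = 11.
This cut is saturated, so no flow can exceed 11.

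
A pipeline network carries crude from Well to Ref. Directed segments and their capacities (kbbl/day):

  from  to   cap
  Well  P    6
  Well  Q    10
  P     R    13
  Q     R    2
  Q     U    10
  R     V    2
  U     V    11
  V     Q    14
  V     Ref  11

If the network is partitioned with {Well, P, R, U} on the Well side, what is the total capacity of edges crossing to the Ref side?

23

Edges leaving {Well, P, R, U}: Well→Q (10), R→V (2), U→V (11).
Cut capacity = 10 + 2 + 11 = 23.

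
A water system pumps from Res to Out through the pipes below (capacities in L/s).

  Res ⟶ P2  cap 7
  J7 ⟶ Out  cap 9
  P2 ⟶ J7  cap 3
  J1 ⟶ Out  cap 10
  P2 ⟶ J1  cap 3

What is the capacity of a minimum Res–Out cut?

6

Augment Res→P2→J7→Out: bottleneck 3, flow now 3.
Augment Res→P2→J1→Out: bottleneck 3, flow now 6.
No augmenting path remains; maximum flow = 6.
By max-flow min-cut, the minimum cut capacity equals the max flow.
In the residual graph, reachable from Res: {Res, P2}.
Min-cut edges: P2→J7 (3), P2→J1 (3); capacity 3 + 3 = 6.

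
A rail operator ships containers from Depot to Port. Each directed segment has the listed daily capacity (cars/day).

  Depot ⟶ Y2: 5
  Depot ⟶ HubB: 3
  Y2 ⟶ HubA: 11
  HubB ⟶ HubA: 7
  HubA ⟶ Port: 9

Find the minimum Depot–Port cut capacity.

8

Augment Depot→Y2→HubA→Port: bottleneck 5, flow now 5.
Augment Depot→HubB→HubA→Port: bottleneck 3, flow now 8.
No augmenting path remains; maximum flow = 8.
By max-flow min-cut, the minimum cut capacity equals the max flow.
In the residual graph, reachable from Depot: {Depot}.
Min-cut edges: Depot→Y2 (5), Depot→HubB (3); capacity 5 + 3 = 8.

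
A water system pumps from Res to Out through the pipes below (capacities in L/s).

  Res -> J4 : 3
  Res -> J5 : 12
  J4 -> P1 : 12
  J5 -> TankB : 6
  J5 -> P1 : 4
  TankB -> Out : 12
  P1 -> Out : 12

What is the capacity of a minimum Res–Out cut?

Augment Res→J4→P1→Out: bottleneck 3, flow now 3.
Augment Res→J5→TankB→Out: bottleneck 6, flow now 9.
Augment Res→J5→P1→Out: bottleneck 4, flow now 13.
No augmenting path remains; maximum flow = 13.
By max-flow min-cut, the minimum cut capacity equals the max flow.
In the residual graph, reachable from Res: {Res, J5}.
Min-cut edges: Res→J4 (3), J5→TankB (6), J5→P1 (4); capacity 3 + 6 + 4 = 13.

13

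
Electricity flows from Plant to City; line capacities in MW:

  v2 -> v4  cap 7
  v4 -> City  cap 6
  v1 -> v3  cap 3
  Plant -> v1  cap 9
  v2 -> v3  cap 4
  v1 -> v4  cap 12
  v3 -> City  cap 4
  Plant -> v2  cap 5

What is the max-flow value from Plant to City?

10

Augment Plant→v1→v3→City: bottleneck 3, flow now 3.
Augment Plant→v1→v4→City: bottleneck 6, flow now 9.
Augment Plant→v2→v3→City: bottleneck 1, flow now 10.
No augmenting path remains; maximum flow = 10.
In the residual graph, reachable from Plant: {Plant, v1, v2, v3, v4}.
Min-cut edges: v3→City (4), v4→City (6); capacity 4 + 6 = 10.
This cut is saturated, so no flow can exceed 10.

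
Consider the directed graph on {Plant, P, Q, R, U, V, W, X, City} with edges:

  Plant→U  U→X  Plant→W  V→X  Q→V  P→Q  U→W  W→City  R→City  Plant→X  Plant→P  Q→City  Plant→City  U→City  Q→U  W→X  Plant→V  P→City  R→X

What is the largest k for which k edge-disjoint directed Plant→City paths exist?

Assign every edge capacity 1; by Menger, the answer equals the max flow.
Path Plant→City (+1); total 1.
Path Plant→P→City (+1); total 2.
Path Plant→U→City (+1); total 3.
Path Plant→W→City (+1); total 4.
No residual Plant→City path; max flow = 4.
Certifying cut of size 4: {Plant→City, Plant→P, Plant→U, Plant→W}.

4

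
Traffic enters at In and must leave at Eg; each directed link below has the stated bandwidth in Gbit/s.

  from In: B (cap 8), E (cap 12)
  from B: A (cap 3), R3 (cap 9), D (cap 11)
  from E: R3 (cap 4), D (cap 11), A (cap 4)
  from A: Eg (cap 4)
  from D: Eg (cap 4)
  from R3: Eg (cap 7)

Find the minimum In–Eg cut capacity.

15

Augment In→B→A→Eg: bottleneck 3, flow now 3.
Augment In→B→D→Eg: bottleneck 4, flow now 7.
Augment In→B→R3→Eg: bottleneck 1, flow now 8.
Augment In→E→A→Eg: bottleneck 1, flow now 9.
Augment In→E→R3→Eg: bottleneck 4, flow now 13.
Augment In→E→A→B→R3→Eg: bottleneck 2, flow now 15. (uses reverse residual edge)
No augmenting path remains; maximum flow = 15.
By max-flow min-cut, the minimum cut capacity equals the max flow.
In the residual graph, reachable from In: {In, B, E, A, D, R3}.
Min-cut edges: A→Eg (4), D→Eg (4), R3→Eg (7); capacity 4 + 4 + 7 = 15.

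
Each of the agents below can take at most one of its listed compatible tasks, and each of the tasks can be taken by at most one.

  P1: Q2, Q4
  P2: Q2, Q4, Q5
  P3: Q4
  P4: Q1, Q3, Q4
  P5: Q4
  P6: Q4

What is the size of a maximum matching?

Unit-capacity flow: source→left, listed edges, right→sink; max matching = max flow.
Augmenting path P1→Q2 (+1); matched 1.
Augmenting path P2→Q4 (+1); matched 2.
Augmenting path P4→Q1 (+1); matched 3.
Augmenting path P3→Q4→P2→Q5 (+1); matched 4.
No augmenting path remains; maximum matching = 4.
König certificate: {P1, P2, P4, Q4} is a vertex cover of size 4 (every listed pair touches it), so no matching can be larger.

4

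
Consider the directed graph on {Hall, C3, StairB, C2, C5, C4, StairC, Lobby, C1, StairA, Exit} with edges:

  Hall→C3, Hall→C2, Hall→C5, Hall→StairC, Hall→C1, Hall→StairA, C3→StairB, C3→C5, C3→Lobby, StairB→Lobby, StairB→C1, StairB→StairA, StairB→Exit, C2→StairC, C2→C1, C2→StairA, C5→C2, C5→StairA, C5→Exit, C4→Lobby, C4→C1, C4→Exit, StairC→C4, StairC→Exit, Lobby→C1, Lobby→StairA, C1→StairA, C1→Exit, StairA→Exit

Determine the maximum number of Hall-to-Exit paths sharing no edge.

Assign every edge capacity 1; by Menger, the answer equals the max flow.
Path Hall→C5→Exit (+1); total 1.
Path Hall→StairC→Exit (+1); total 2.
Path Hall→C1→Exit (+1); total 3.
Path Hall→StairA→Exit (+1); total 4.
Path Hall→C3→StairB→Exit (+1); total 5.
Path Hall→C2→StairC→C4→Exit (+1); total 6.
No residual Hall→Exit path; max flow = 6.
Certifying cut of size 6: {Hall→C1, Hall→C2, Hall→C3, Hall→C5, Hall→StairA, Hall→StairC}.

6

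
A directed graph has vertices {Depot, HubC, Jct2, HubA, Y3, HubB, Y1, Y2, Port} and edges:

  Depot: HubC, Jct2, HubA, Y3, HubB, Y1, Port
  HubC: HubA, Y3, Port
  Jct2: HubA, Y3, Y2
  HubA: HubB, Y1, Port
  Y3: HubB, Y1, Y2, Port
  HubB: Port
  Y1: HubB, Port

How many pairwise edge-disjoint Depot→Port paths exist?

6

Assign every edge capacity 1; by Menger, the answer equals the max flow.
Path Depot→Port (+1); total 1.
Path Depot→HubC→Port (+1); total 2.
Path Depot→HubA→Port (+1); total 3.
Path Depot→Y3→Port (+1); total 4.
Path Depot→HubB→Port (+1); total 5.
Path Depot→Y1→Port (+1); total 6.
No residual Depot→Port path; max flow = 6.
Certifying cut of size 6: {Depot→HubC, Depot→Port, HubA→Port, HubB→Port, Y1→Port, Y3→Port}.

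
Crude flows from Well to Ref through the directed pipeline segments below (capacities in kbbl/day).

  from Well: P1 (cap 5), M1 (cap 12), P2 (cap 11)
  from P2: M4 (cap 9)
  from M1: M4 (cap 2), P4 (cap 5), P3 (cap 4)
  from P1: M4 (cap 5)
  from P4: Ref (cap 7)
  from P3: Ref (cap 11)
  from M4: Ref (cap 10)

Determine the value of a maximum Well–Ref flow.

Augment Well→P2→M4→Ref: bottleneck 9, flow now 9.
Augment Well→M1→P4→Ref: bottleneck 5, flow now 14.
Augment Well→M1→P3→Ref: bottleneck 4, flow now 18.
Augment Well→M1→M4→Ref: bottleneck 1, flow now 19.
No augmenting path remains; maximum flow = 19.
In the residual graph, reachable from Well: {Well, P2, M1, P1, M4}.
Min-cut edges: M1→P4 (5), M1→P3 (4), M4→Ref (10); capacity 5 + 4 + 10 = 19.
This cut is saturated, so no flow can exceed 19.

19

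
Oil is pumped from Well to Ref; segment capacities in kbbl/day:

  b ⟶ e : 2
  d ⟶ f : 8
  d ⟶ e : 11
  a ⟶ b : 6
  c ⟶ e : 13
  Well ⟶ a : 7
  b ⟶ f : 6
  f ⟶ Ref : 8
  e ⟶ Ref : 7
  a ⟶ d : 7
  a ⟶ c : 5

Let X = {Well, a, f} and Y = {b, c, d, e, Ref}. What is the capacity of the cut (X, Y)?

Edges leaving {Well, a, f}: a→b (6), a→c (5), a→d (7), f→Ref (8).
Cut capacity = 6 + 5 + 7 + 8 = 26.

26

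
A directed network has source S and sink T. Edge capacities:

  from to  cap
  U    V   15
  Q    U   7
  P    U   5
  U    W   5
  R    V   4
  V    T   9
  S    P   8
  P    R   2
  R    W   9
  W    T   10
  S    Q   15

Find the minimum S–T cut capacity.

14

Augment S→P→R→V→T: bottleneck 2, flow now 2.
Augment S→P→U→V→T: bottleneck 5, flow now 7.
Augment S→Q→U→V→T: bottleneck 2, flow now 9.
Augment S→Q→U→W→T: bottleneck 5, flow now 14.
No augmenting path remains; maximum flow = 14.
By max-flow min-cut, the minimum cut capacity equals the max flow.
In the residual graph, reachable from S: {S, P, Q}.
Min-cut edges: P→R (2), P→U (5), Q→U (7); capacity 2 + 5 + 7 = 14.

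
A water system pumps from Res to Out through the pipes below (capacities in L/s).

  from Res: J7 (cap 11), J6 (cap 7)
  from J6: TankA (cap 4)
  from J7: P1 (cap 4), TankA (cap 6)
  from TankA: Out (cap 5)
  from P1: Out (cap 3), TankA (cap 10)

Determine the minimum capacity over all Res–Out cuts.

8

Augment Res→J6→TankA→Out: bottleneck 4, flow now 4.
Augment Res→J7→TankA→Out: bottleneck 1, flow now 5.
Augment Res→J7→P1→Out: bottleneck 3, flow now 8.
No augmenting path remains; maximum flow = 8.
By max-flow min-cut, the minimum cut capacity equals the max flow.
In the residual graph, reachable from Res: {Res, J6, J7, TankA, P1}.
Min-cut edges: TankA→Out (5), P1→Out (3); capacity 5 + 3 = 8.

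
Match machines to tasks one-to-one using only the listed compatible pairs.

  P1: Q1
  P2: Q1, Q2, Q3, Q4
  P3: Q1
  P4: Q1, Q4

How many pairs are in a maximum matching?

3

Unit-capacity flow: source→left, listed edges, right→sink; max matching = max flow.
Augmenting path P1→Q1 (+1); matched 1.
Augmenting path P2→Q2 (+1); matched 2.
Augmenting path P4→Q4 (+1); matched 3.
No augmenting path remains; maximum matching = 3.
König certificate: {P2, P4, Q1} is a vertex cover of size 3 (every listed pair touches it), so no matching can be larger.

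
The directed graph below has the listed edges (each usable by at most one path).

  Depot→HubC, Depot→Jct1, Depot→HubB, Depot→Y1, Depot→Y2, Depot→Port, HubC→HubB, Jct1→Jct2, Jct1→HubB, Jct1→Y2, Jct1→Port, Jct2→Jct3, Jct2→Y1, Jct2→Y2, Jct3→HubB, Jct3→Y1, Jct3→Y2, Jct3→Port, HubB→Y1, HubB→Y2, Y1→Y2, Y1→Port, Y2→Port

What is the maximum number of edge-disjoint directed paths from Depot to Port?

4

Assign every edge capacity 1; by Menger, the answer equals the max flow.
Path Depot→Port (+1); total 1.
Path Depot→Jct1→Port (+1); total 2.
Path Depot→Y1→Port (+1); total 3.
Path Depot→Y2→Port (+1); total 4.
No residual Depot→Port path; max flow = 4.
Certifying cut of size 4: {Depot→Jct1, Depot→Port, Y1→Port, Y2→Port}.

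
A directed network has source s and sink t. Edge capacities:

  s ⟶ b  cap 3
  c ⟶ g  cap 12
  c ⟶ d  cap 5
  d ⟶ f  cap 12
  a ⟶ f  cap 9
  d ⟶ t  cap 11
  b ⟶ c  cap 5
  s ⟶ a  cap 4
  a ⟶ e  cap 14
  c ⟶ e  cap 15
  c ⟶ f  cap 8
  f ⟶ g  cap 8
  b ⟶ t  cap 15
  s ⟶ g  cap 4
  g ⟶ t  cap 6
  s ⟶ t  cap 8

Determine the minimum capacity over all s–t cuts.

Augment s→t: bottleneck 8, flow now 8.
Augment s→b→t: bottleneck 3, flow now 11.
Augment s→g→t: bottleneck 4, flow now 15.
Augment s→a→f→g→t: bottleneck 2, flow now 17.
No augmenting path remains; maximum flow = 17.
By max-flow min-cut, the minimum cut capacity equals the max flow.
In the residual graph, reachable from s: {s, a, e, f, g}.
Min-cut edges: s→b (3), s→t (8), g→t (6); capacity 3 + 8 + 6 = 17.

17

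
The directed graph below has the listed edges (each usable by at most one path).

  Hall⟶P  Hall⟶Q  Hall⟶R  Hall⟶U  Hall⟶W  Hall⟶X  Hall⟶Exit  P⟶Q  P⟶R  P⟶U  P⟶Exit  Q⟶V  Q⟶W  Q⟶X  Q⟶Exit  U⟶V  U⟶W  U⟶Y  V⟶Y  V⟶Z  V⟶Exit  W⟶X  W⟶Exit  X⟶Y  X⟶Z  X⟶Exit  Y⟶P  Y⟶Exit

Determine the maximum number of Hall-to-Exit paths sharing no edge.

6

Assign every edge capacity 1; by Menger, the answer equals the max flow.
Path Hall→Exit (+1); total 1.
Path Hall→P→Exit (+1); total 2.
Path Hall→Q→Exit (+1); total 3.
Path Hall→W→Exit (+1); total 4.
Path Hall→X→Exit (+1); total 5.
Path Hall→U→V→Exit (+1); total 6.
No residual Hall→Exit path; max flow = 6.
Certifying cut of size 6: {Hall→Exit, Hall→P, Hall→Q, Hall→U, Hall→W, Hall→X}.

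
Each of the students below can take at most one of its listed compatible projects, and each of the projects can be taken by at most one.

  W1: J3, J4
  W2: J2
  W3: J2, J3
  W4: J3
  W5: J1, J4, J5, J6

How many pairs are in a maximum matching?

Unit-capacity flow: source→left, listed edges, right→sink; max matching = max flow.
Augmenting path W1→J3 (+1); matched 1.
Augmenting path W2→J2 (+1); matched 2.
Augmenting path W5→J1 (+1); matched 3.
Augmenting path W3→J3→W1→J4 (+1); matched 4.
No augmenting path remains; maximum matching = 4.
König certificate: {W1, W5, J2, J3} is a vertex cover of size 4 (every listed pair touches it), so no matching can be larger.

4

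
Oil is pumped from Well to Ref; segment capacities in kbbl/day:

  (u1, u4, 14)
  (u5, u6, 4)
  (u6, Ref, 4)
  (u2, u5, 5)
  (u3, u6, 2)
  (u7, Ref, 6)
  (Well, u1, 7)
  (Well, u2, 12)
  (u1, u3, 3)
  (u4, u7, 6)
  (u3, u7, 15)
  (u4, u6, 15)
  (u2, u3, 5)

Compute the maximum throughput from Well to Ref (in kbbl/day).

Augment Well→u1→u3→u6→Ref: bottleneck 2, flow now 2.
Augment Well→u1→u3→u7→Ref: bottleneck 1, flow now 3.
Augment Well→u1→u4→u6→Ref: bottleneck 2, flow now 5.
Augment Well→u1→u4→u7→Ref: bottleneck 2, flow now 7.
Augment Well→u2→u3→u7→Ref: bottleneck 3, flow now 10.
No augmenting path remains; maximum flow = 10.
In the residual graph, reachable from Well: {Well, u1, u2, u3, u4, u5, u6, u7}.
Min-cut edges: u6→Ref (4), u7→Ref (6); capacity 4 + 6 = 10.
This cut is saturated, so no flow can exceed 10.

10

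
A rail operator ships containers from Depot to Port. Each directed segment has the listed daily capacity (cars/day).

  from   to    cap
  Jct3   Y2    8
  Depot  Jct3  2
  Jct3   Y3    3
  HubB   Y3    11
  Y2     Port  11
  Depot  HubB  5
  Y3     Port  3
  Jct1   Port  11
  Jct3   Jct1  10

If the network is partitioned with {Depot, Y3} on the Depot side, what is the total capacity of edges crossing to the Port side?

Edges leaving {Depot, Y3}: Depot→HubB (5), Depot→Jct3 (2), Y3→Port (3).
Cut capacity = 5 + 2 + 3 = 10.

10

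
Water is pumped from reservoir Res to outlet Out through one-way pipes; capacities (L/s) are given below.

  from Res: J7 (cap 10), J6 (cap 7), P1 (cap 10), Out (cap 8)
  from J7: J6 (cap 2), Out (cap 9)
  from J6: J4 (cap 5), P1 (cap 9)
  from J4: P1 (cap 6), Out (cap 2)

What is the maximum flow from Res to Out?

19

Augment Res→Out: bottleneck 8, flow now 8.
Augment Res→J7→Out: bottleneck 9, flow now 17.
Augment Res→J6→J4→Out: bottleneck 2, flow now 19.
No augmenting path remains; maximum flow = 19.
In the residual graph, reachable from Res: {Res, J7, J6, J4, P1}.
Min-cut edges: Res→Out (8), J7→Out (9), J4→Out (2); capacity 8 + 9 + 2 = 19.
This cut is saturated, so no flow can exceed 19.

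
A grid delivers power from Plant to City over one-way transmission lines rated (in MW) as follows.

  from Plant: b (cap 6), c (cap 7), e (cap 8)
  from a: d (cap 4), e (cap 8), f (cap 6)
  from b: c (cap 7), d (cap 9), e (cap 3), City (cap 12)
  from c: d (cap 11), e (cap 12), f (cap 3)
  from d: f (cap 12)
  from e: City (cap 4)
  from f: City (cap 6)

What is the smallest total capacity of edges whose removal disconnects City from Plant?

Augment Plant→b→City: bottleneck 6, flow now 6.
Augment Plant→e→City: bottleneck 4, flow now 10.
Augment Plant→c→f→City: bottleneck 3, flow now 13.
Augment Plant→c→d→f→City: bottleneck 3, flow now 16.
No augmenting path remains; maximum flow = 16.
By max-flow min-cut, the minimum cut capacity equals the max flow.
In the residual graph, reachable from Plant: {Plant, c, d, e, f}.
Min-cut edges: Plant→b (6), e→City (4), f→City (6); capacity 6 + 4 + 6 = 16.

16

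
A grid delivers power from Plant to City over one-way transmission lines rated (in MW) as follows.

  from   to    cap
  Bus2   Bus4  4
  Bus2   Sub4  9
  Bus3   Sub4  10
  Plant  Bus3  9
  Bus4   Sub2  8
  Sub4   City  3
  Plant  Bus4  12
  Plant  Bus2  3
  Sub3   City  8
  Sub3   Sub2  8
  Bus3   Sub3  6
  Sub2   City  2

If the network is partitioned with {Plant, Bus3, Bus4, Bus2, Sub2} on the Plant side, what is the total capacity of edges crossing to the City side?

27

Edges leaving {Plant, Bus3, Bus4, Bus2, Sub2}: Bus3→Sub3 (6), Bus3→Sub4 (10), Bus2→Sub4 (9), Sub2→City (2).
Cut capacity = 6 + 10 + 9 + 2 = 27.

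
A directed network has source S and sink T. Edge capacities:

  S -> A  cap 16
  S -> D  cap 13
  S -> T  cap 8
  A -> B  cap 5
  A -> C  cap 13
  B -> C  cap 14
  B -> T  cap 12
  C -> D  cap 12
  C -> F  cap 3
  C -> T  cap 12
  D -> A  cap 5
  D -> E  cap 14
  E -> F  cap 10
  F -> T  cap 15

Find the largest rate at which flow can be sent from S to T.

36

Augment S→T: bottleneck 8, flow now 8.
Augment S→A→B→T: bottleneck 5, flow now 13.
Augment S→A→C→T: bottleneck 11, flow now 24.
Augment S→D→A→C→T: bottleneck 1, flow now 25.
Augment S→D→E→F→T: bottleneck 10, flow now 35.
Augment S→D→A→C→F→T: bottleneck 1, flow now 36.
No augmenting path remains; maximum flow = 36.
In the residual graph, reachable from S: {S, A, D, E}.
Min-cut edges: S→T (8), A→B (5), A→C (13), E→F (10); capacity 8 + 5 + 13 + 10 = 36.
This cut is saturated, so no flow can exceed 36.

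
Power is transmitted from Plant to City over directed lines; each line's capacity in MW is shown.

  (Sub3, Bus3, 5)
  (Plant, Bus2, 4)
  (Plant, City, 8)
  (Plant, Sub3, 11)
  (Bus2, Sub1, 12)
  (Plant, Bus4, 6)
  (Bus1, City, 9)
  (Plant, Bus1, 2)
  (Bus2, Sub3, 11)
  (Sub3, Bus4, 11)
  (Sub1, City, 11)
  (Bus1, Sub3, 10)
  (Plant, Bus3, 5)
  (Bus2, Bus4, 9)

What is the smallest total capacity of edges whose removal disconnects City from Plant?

14

Augment Plant→City: bottleneck 8, flow now 8.
Augment Plant→Bus1→City: bottleneck 2, flow now 10.
Augment Plant→Bus2→Sub1→City: bottleneck 4, flow now 14.
No augmenting path remains; maximum flow = 14.
By max-flow min-cut, the minimum cut capacity equals the max flow.
In the residual graph, reachable from Plant: {Plant, Sub3, Bus4, Bus3}.
Min-cut edges: Plant→Bus2 (4), Plant→Bus1 (2), Plant→City (8); capacity 4 + 2 + 8 = 14.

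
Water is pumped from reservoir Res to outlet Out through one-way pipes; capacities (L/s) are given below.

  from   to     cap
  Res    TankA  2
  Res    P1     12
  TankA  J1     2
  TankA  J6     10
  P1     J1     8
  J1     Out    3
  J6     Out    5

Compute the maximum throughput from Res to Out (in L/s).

Augment Res→TankA→J1→Out: bottleneck 2, flow now 2.
Augment Res→P1→J1→Out: bottleneck 1, flow now 3.
Augment Res→P1→J1→TankA→J6→Out: bottleneck 2, flow now 5. (uses reverse residual edge)
No augmenting path remains; maximum flow = 5.
In the residual graph, reachable from Res: {Res, P1, J1}.
Min-cut edges: Res→TankA (2), J1→Out (3); capacity 2 + 3 = 5.
This cut is saturated, so no flow can exceed 5.

5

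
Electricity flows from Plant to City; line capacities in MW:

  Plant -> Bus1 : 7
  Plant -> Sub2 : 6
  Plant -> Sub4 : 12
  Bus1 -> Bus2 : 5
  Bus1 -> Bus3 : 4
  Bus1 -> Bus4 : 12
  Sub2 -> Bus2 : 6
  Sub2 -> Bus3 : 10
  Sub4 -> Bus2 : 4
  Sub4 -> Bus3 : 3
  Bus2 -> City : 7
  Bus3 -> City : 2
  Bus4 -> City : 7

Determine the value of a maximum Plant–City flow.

16

Augment Plant→Bus1→Bus2→City: bottleneck 5, flow now 5.
Augment Plant→Bus1→Bus3→City: bottleneck 2, flow now 7.
Augment Plant→Sub2→Bus2→City: bottleneck 2, flow now 9.
Augment Plant→Sub2→Bus2→Bus1→Bus4→City: bottleneck 4, flow now 13. (uses reverse residual edge)
Augment Plant→Sub4→Bus2→Bus1→Bus4→City: bottleneck 1, flow now 14. (uses reverse residual edge)
Augment Plant→Sub4→Bus3→Bus1→Bus4→City: bottleneck 2, flow now 16. (uses reverse residual edge)
No augmenting path remains; maximum flow = 16.
In the residual graph, reachable from Plant: {Plant, Sub2, Sub4, Bus2, Bus3}.
Min-cut edges: Plant→Bus1 (7), Bus2→City (7), Bus3→City (2); capacity 7 + 7 + 2 = 16.
This cut is saturated, so no flow can exceed 16.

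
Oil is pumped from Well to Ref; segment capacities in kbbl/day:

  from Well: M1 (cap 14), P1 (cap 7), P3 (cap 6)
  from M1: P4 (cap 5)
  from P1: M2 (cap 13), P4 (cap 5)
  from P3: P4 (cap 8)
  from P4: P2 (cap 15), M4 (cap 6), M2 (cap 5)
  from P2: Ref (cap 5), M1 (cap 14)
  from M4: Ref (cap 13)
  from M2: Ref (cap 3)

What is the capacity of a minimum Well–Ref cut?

14

Augment Well→P1→M2→Ref: bottleneck 3, flow now 3.
Augment Well→M1→P4→P2→Ref: bottleneck 5, flow now 8.
Augment Well→P1→P4→M4→Ref: bottleneck 4, flow now 12.
Augment Well→P3→P4→M4→Ref: bottleneck 2, flow now 14.
No augmenting path remains; maximum flow = 14.
By max-flow min-cut, the minimum cut capacity equals the max flow.
In the residual graph, reachable from Well: {Well, M1, P1, P3, P4, P2, M2}.
Min-cut edges: P4→M4 (6), P2→Ref (5), M2→Ref (3); capacity 6 + 5 + 3 = 14.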